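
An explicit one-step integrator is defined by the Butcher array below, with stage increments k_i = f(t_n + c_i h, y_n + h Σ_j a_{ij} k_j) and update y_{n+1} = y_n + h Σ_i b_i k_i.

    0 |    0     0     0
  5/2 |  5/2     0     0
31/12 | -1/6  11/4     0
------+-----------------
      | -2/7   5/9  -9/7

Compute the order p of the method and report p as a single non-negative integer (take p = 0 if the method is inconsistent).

b = (-2/7, 5/9, -9/7)
c = (0, 5/2, 31/12)
Ac = (0, 0, 55/8)
Σ b_i: (-2/7)·1 + 5/9·1 + (-9/7)·1 = -64/63 ≠ 1 ⇒ order 0.

0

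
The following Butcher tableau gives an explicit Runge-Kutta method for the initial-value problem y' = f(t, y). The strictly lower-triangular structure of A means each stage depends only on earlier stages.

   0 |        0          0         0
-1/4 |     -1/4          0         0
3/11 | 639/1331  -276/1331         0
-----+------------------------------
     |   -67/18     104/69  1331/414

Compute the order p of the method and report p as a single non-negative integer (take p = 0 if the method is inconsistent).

b = (-67/18, 104/69, 1331/414)
c = (0, -1/4, 3/11)
Ac = (0, 0, 69/1331)
Σ b_i: (-67/18)·1 + 104/69·1 + 1331/414·1 = 1 ✓
b·c: 104/69·(-1/4) + 1331/414·3/11 = 1/2 ✓
b·c²: 104/69·1/16 + 1331/414·9/121 = 1/3 ✓
b·Ac: 1331/414·69/1331 = 1/6 ✓; 3 stages ⇒ order 3.

3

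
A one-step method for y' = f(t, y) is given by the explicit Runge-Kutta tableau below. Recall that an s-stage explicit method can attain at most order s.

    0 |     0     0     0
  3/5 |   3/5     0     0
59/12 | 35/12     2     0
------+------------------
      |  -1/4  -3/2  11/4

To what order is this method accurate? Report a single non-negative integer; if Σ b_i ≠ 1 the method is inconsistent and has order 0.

1

b = (-1/4, -3/2, 11/4)
c = (0, 3/5, 59/12)
Ac = (0, 0, 6/5)
Σ b_i: (-1/4)·1 + (-3/2)·1 + 11/4·1 = 1 ✓
b·c: (-3/2)·3/5 + 11/4·59/12 = 3029/240 ≠ 1/2 ⇒ order 1.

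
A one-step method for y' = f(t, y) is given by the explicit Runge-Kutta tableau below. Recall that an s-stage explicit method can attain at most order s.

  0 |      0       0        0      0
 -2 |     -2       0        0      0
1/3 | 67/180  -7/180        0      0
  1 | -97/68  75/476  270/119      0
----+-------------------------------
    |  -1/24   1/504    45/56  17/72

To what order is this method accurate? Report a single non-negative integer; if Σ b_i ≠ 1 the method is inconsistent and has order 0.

b = (-1/24, 1/504, 45/56, 17/72)
c = (0, -2, 1/3, 1)
Ac = (0, 0, 7/90, 15/34)
Σ b_i: (-1/24)·1 + 1/504·1 + 45/56·1 + 17/72·1 = 1 ✓
b·c: 1/504·(-2) + 45/56·1/3 + 17/72·1 = 1/2 ✓
b·c²: 1/504·4 + 45/56·1/9 + 17/72·1 = 1/3 ✓
b·Ac: 45/56·7/90 + 17/72·15/34 = 1/6 ✓
b·c³: 1/504·(-8) + 45/56·1/27 + 17/72·1 = 1/4 ✓
b·(c∘Ac): 45/56·7/270 + 17/72·15/34 = 1/8 ✓
b·Ac²: 45/56·(-7/45) + 17/72·15/17 = 1/12 ✓
b·A²c: 17/72·3/17 = 1/24 ✓; 4 stages ⇒ order 4.

4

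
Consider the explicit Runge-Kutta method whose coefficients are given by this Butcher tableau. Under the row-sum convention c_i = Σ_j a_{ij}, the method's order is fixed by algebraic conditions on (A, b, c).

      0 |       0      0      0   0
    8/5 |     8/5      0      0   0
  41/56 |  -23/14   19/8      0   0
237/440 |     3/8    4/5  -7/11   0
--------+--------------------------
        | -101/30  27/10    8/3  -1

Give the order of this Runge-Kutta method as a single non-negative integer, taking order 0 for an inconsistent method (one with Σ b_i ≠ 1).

b = (-101/30, 27/10, 8/3, -1)
c = (0, 8/5, 41/56, 237/440)
Ac = (0, 0, 19/5, 1791/2200)
Σ b_i: (-101/30)·1 + 27/10·1 + 8/3·1 + (-1)·1 = 1 ✓
b·c: 27/10·8/5 + 8/3·41/56 + (-1)·237/440 = 264899/46200 ≠ 1/2 ⇒ order 1.

1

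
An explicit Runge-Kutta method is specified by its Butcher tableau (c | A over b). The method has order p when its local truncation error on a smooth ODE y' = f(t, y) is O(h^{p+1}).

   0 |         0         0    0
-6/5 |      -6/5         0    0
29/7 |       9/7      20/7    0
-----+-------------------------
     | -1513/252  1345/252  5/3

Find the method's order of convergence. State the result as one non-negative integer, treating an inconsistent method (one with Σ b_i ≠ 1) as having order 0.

b = (-1513/252, 1345/252, 5/3)
c = (0, -6/5, 29/7)
Ac = (0, 0, -24/7)
Σ b_i: (-1513/252)·1 + 1345/252·1 + 5/3·1 = 1 ✓
b·c: 1345/252·(-6/5) + 5/3·29/7 = 1/2 ✓
b·c²: 1345/252·36/25 + 5/3·841/49 = 26674/735 ≠ 1/3 ⇒ order 2.
b·Ac: 5/3·(-24/7) = -40/7 ≠ 1/6

2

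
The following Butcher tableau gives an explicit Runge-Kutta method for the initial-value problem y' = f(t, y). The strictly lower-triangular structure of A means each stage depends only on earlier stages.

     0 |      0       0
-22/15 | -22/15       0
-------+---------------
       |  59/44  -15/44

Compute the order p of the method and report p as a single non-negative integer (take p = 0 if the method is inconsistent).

b = (59/44, -15/44)
c = (0, -22/15)
Σ b_i: 59/44·1 + (-15/44)·1 = 1 ✓
b·c: (-15/44)·(-22/15) = 1/2 ✓; 2 stages ⇒ order 2.

2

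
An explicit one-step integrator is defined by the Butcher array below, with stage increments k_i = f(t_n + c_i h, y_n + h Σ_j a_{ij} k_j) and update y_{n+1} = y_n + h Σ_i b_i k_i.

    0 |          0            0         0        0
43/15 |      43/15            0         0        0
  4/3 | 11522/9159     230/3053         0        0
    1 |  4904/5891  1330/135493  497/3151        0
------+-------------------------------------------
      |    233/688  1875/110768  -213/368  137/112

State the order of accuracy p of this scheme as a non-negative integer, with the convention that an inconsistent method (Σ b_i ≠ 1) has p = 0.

4

b = (233/688, 1875/110768, -213/368, 137/112)
c = (0, 43/15, 4/3, 1)
Ac = (0, 0, 46/213, 98/411)
Σ b_i: 233/688·1 + 1875/110768·1 + (-213/368)·1 + 137/112·1 = 1 ✓
b·c: 1875/110768·43/15 + (-213/368)·4/3 + 137/112·1 = 1/2 ✓
b·c²: 1875/110768·1849/225 + (-213/368)·16/9 + 137/112·1 = 1/3 ✓
b·Ac: (-213/368)·46/213 + 137/112·98/411 = 1/6 ✓
b·c³: 1875/110768·79507/3375 + (-213/368)·64/27 + 137/112·1 = 1/4 ✓
b·(c∘Ac): (-213/368)·184/639 + 137/112·98/411 = 1/8 ✓
b·Ac²: (-213/368)·1978/3195 + 137/112·742/2055 = 1/12 ✓
b·A²c: 137/112·14/411 = 1/24 ✓; 4 stages ⇒ order 4.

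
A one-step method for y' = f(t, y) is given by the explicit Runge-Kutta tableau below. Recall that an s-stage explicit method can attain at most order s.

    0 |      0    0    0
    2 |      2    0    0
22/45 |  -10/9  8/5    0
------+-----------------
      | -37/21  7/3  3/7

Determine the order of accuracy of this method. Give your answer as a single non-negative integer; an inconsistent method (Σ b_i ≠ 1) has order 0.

1

b = (-37/21, 7/3, 3/7)
c = (0, 2, 22/45)
Ac = (0, 0, 16/5)
Σ b_i: (-37/21)·1 + 7/3·1 + 3/7·1 = 1 ✓
b·c: 7/3·2 + 3/7·22/45 = 512/105 ≠ 1/2 ⇒ order 1.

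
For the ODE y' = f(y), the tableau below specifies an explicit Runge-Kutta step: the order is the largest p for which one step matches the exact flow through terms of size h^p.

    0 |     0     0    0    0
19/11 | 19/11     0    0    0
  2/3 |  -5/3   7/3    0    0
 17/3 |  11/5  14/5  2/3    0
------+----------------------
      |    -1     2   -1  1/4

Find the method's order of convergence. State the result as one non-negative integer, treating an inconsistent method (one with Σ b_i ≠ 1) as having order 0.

0

b = (-1, 2, -1, 1/4)
c = (0, 19/11, 2/3, 17/3)
Ac = (0, 0, 133/33, 2614/495)
Σ b_i: (-1)·1 + 2·1 + (-1)·1 + 1/4·1 = 1/4 ≠ 1 ⇒ order 0.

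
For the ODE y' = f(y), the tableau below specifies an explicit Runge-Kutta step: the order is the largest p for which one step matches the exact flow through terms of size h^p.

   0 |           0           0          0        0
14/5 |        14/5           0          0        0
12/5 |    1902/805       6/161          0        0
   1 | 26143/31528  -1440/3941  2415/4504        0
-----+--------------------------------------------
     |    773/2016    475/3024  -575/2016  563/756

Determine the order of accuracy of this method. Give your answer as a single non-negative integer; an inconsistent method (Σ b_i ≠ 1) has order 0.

b = (773/2016, 475/3024, -575/2016, 563/756)
c = (0, 14/5, 12/5, 1)
Ac = (0, 0, 12/115, 297/1126)
Σ b_i: 773/2016·1 + 475/3024·1 + (-575/2016)·1 + 563/756·1 = 1 ✓
b·c: 475/3024·14/5 + (-575/2016)·12/5 + 563/756·1 = 1/2 ✓
b·c²: 475/3024·196/25 + (-575/2016)·144/25 + 563/756·1 = 1/3 ✓
b·Ac: (-575/2016)·12/115 + 563/756·297/1126 = 1/6 ✓
b·c³: 475/3024·2744/125 + (-575/2016)·1728/125 + 563/756·1 = 1/4 ✓
b·(c∘Ac): (-575/2016)·144/575 + 563/756·297/1126 = 1/8 ✓
b·Ac²: (-575/2016)·168/575 + 563/756·126/563 = 1/12 ✓
b·A²c: 563/756·63/1126 = 1/24 ✓; 4 stages ⇒ order 4.

4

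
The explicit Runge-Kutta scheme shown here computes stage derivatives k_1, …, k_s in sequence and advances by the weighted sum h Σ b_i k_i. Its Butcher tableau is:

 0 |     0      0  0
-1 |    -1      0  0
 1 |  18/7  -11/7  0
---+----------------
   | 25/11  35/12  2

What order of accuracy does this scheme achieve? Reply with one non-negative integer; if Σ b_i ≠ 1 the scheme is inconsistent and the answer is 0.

b = (25/11, 35/12, 2)
c = (0, -1, 1)
Ac = (0, 0, 11/7)
Σ b_i: 25/11·1 + 35/12·1 + 2·1 = 949/132 ≠ 1 ⇒ order 0.

0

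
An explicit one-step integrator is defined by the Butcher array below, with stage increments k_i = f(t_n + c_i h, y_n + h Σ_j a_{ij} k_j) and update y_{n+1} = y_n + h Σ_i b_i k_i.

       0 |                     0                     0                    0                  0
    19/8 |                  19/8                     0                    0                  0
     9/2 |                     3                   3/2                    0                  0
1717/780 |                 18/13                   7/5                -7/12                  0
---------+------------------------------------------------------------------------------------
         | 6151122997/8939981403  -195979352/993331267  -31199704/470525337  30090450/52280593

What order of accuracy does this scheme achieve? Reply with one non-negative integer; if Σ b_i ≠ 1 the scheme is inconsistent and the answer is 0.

b = (6151122997/8939981403, -195979352/993331267, -31199704/470525337, 30090450/52280593)
c = (0, 19/8, 9/2, 1717/780)
Ac = (0, 0, 57/16, 7/10)
Σ b_i: 6151122997/8939981403·1 + (-195979352/993331267)·1 + (-31199704/470525337)·1 + 30090450/52280593·1 = 1 ✓
b·c: (-195979352/993331267)·19/8 + (-31199704/470525337)·9/2 + 30090450/52280593·1717/780 = 1/2 ✓
b·c²: (-195979352/993331267)·361/64 + (-31199704/470525337)·81/4 + 30090450/52280593·2948089/608400 = 1/3 ✓
b·Ac: (-31199704/470525337)·57/16 + 30090450/52280593·7/10 = 1/6 ✓
b·c³: (-195979352/993331267)·6859/512 + (-31199704/470525337)·729/8 + 30090450/52280593·5061868813/474552000 = -293164391869/115140317760 ≠ 1/4 ⇒ order 3.
b·(c∘Ac): (-31199704/470525337)·513/32 + 30090450/52280593·12019/7800 = -18416351/104561186 ≠ 1/8
b·Ac²: (-31199704/470525337)·1083/128 + 30090450/52280593·(-1253/320) = -830986673/295231584 ≠ 1/12
b·A²c: 30090450/52280593·(-133/64) = -2001014925/1672978976 ≠ 1/24

3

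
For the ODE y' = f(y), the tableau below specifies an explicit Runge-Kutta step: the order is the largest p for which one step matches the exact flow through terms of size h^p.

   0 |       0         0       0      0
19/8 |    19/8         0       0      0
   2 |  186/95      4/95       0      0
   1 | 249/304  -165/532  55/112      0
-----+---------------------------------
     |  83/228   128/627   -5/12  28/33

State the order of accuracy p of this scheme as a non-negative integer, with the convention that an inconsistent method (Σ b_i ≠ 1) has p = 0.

b = (83/228, 128/627, -5/12, 28/33)
c = (0, 19/8, 2, 1)
Ac = (0, 0, 1/10, 55/224)
Σ b_i: 83/228·1 + 128/627·1 + (-5/12)·1 + 28/33·1 = 1 ✓
b·c: 128/627·19/8 + (-5/12)·2 + 28/33·1 = 1/2 ✓
b·c²: 128/627·361/64 + (-5/12)·4 + 28/33·1 = 1/3 ✓
b·Ac: (-5/12)·1/10 + 28/33·55/224 = 1/6 ✓
b·c³: 128/627·6859/512 + (-5/12)·8 + 28/33·1 = 1/4 ✓
b·(c∘Ac): (-5/12)·1/5 + 28/33·55/224 = 1/8 ✓
b·Ac²: (-5/12)·19/80 + 28/33·55/256 = 1/12 ✓
b·A²c: 28/33·11/224 = 1/24 ✓; 4 stages ⇒ order 4.

4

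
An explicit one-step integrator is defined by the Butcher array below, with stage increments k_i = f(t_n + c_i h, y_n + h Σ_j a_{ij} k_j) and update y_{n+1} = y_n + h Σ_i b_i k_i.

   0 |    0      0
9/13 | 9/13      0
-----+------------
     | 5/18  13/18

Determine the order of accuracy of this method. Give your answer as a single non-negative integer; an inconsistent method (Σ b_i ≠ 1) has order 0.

b = (5/18, 13/18)
c = (0, 9/13)
Σ b_i: 5/18·1 + 13/18·1 = 1 ✓
b·c: 13/18·9/13 = 1/2 ✓; 2 stages ⇒ order 2.

2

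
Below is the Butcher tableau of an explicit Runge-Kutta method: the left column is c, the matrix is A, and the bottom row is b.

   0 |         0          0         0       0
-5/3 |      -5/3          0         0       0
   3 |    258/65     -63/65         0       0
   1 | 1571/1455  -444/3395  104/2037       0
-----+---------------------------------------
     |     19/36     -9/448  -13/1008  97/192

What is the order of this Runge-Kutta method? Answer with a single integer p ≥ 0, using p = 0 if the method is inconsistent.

b = (19/36, -9/448, -13/1008, 97/192)
c = (0, -5/3, 3, 1)
Ac = (0, 0, 21/13, 36/97)
Σ b_i: 19/36·1 + (-9/448)·1 + (-13/1008)·1 + 97/192·1 = 1 ✓
b·c: (-9/448)·(-5/3) + (-13/1008)·3 + 97/192·1 = 1/2 ✓
b·c²: (-9/448)·25/9 + (-13/1008)·9 + 97/192·1 = 1/3 ✓
b·Ac: (-13/1008)·21/13 + 97/192·36/97 = 1/6 ✓
b·c³: (-9/448)·(-125/27) + (-13/1008)·27 + 97/192·1 = 1/4 ✓
b·(c∘Ac): (-13/1008)·63/13 + 97/192·36/97 = 1/8 ✓
b·Ac²: (-13/1008)·(-35/13) + 97/192·28/291 = 1/12 ✓
b·A²c: 97/192·8/97 = 1/24 ✓; 4 stages ⇒ order 4.

4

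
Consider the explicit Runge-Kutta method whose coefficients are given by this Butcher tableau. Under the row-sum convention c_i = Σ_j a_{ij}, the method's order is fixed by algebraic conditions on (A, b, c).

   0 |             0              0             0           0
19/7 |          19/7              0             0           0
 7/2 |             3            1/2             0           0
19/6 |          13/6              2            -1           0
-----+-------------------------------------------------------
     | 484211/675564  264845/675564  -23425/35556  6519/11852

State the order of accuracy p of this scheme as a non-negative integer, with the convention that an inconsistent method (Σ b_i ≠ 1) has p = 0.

3

b = (484211/675564, 264845/675564, -23425/35556, 6519/11852)
c = (0, 19/7, 7/2, 19/6)
Ac = (0, 0, 19/14, 27/14)
Σ b_i: 484211/675564·1 + 264845/675564·1 + (-23425/35556)·1 + 6519/11852·1 = 1 ✓
b·c: 264845/675564·19/7 + (-23425/35556)·7/2 + 6519/11852·19/6 = 1/2 ✓
b·c²: 264845/675564·361/49 + (-23425/35556)·49/4 + 6519/11852·361/36 = 1/3 ✓
b·Ac: (-23425/35556)·19/14 + 6519/11852·27/14 = 1/6 ✓
b·c³: 264845/675564·6859/343 + (-23425/35556)·343/8 + 6519/11852·6859/216 = -8784553/2986704 ≠ 1/4 ⇒ order 3.
b·(c∘Ac): (-23425/35556)·19/4 + 6519/11852·171/28 = 114361/497784 ≠ 1/8
b·Ac²: (-23425/35556)·361/98 + 6519/11852·487/196 = -1055513/995568 ≠ 1/12
b·A²c: 6519/11852·(-19/14) = -123861/165928 ≠ 1/24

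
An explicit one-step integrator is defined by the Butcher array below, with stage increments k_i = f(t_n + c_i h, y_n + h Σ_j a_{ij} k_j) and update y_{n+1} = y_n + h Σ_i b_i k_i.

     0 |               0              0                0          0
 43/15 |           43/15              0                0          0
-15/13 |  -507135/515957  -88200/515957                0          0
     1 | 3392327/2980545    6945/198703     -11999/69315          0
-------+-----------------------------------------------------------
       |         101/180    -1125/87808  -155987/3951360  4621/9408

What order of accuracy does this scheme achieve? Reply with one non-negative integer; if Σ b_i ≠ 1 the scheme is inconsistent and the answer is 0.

b = (101/180, -1125/87808, -155987/3951360, 4621/9408)
c = (0, 43/15, -15/13, 1)
Ac = (0, 0, -5880/11999, 1386/4621)
Σ b_i: 101/180·1 + (-1125/87808)·1 + (-155987/3951360)·1 + 4621/9408·1 = 1 ✓
b·c: (-1125/87808)·43/15 + (-155987/3951360)·(-15/13) + 4621/9408·1 = 1/2 ✓
b·c²: (-1125/87808)·1849/225 + (-155987/3951360)·225/169 + 4621/9408·1 = 1/3 ✓
b·Ac: (-155987/3951360)·(-5880/11999) + 4621/9408·1386/4621 = 1/6 ✓
b·c³: (-1125/87808)·79507/3375 + (-155987/3951360)·(-3375/2197) + 4621/9408·1 = 1/4 ✓
b·(c∘Ac): (-155987/3951360)·88200/155987 + 4621/9408·1386/4621 = 1/8 ✓
b·Ac²: (-155987/3951360)·(-16856/11999) + 4621/9408·3934/69315 = 1/12 ✓
b·A²c: 4621/9408·392/4621 = 1/24 ✓; 4 stages ⇒ order 4.

4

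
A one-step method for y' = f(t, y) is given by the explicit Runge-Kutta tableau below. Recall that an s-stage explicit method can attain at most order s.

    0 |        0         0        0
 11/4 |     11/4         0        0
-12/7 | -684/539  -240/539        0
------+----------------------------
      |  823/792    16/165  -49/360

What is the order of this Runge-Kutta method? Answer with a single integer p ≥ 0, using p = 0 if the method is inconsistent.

b = (823/792, 16/165, -49/360)
c = (0, 11/4, -12/7)
Ac = (0, 0, -60/49)
Σ b_i: 823/792·1 + 16/165·1 + (-49/360)·1 = 1 ✓
b·c: 16/165·11/4 + (-49/360)·(-12/7) = 1/2 ✓
b·c²: 16/165·121/16 + (-49/360)·144/49 = 1/3 ✓
b·Ac: (-49/360)·(-60/49) = 1/6 ✓; 3 stages ⇒ order 3.

3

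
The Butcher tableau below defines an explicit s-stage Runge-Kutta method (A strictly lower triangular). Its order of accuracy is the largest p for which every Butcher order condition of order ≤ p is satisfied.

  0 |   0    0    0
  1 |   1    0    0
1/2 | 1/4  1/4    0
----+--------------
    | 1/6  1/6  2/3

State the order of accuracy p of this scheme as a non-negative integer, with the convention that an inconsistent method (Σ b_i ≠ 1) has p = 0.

3

b = (1/6, 1/6, 2/3)
c = (0, 1, 1/2)
Ac = (0, 0, 1/4)
Σ b_i: 1/6·1 + 1/6·1 + 2/3·1 = 1 ✓
b·c: 1/6·1 + 2/3·1/2 = 1/2 ✓
b·c²: 1/6·1 + 2/3·1/4 = 1/3 ✓
b·Ac: 2/3·1/4 = 1/6 ✓; 3 stages ⇒ order 3.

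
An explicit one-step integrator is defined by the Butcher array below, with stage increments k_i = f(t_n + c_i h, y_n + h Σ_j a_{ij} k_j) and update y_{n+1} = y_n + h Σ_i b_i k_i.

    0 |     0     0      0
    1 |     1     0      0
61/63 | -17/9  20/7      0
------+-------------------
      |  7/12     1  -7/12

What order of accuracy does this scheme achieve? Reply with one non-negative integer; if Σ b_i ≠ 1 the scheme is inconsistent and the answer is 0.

1

b = (7/12, 1, -7/12)
c = (0, 1, 61/63)
Ac = (0, 0, 20/7)
Σ b_i: 7/12·1 + 1·1 + (-7/12)·1 = 1 ✓
b·c: 1·1 + (-7/12)·61/63 = 47/108 ≠ 1/2 ⇒ order 1.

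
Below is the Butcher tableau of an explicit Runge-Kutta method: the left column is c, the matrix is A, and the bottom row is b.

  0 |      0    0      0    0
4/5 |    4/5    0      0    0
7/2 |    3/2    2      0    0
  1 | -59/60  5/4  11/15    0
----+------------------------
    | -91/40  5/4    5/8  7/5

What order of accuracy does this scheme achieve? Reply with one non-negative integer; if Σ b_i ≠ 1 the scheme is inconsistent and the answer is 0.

b = (-91/40, 5/4, 5/8, 7/5)
c = (0, 4/5, 7/2, 1)
Ac = (0, 0, 8/5, 107/30)
Σ b_i: (-91/40)·1 + 5/4·1 + 5/8·1 + 7/5·1 = 1 ✓
b·c: 5/4·4/5 + 5/8·7/2 + 7/5·1 = 367/80 ≠ 1/2 ⇒ order 1.

1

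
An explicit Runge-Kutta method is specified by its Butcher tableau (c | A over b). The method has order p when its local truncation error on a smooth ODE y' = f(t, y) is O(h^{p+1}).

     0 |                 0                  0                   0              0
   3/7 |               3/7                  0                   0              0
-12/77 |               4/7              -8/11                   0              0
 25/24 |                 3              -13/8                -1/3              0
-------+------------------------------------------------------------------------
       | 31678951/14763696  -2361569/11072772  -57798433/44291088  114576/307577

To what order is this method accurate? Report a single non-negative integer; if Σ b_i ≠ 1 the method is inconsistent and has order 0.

b = (31678951/14763696, -2361569/11072772, -57798433/44291088, 114576/307577)
c = (0, 3/7, -12/77, 25/24)
Ac = (0, 0, -24/77, -397/616)
Σ b_i: 31678951/14763696·1 + (-2361569/11072772)·1 + (-57798433/44291088)·1 + 114576/307577·1 = 1 ✓
b·c: (-2361569/11072772)·3/7 + (-57798433/44291088)·(-12/77) + 114576/307577·25/24 = 1/2 ✓
b·c²: (-2361569/11072772)·9/49 + (-57798433/44291088)·144/5929 + 114576/307577·625/576 = 1/3 ✓
b·Ac: (-57798433/44291088)·(-24/77) + 114576/307577·(-397/616) = 1/6 ✓
b·c³: (-2361569/11072772)·27/343 + (-57798433/44291088)·(-1728/456533) + 114576/307577·15625/13824 = 19537265617/47745792864 ≠ 1/4 ⇒ order 3.
b·(c∘Ac): (-57798433/44291088)·288/5929 + 114576/307577·(-9925/14784) = -2699637/8612156 ≠ 1/8
b·Ac²: (-57798433/44291088)·(-72/539) + 114576/307577·(-14541/47432) = 2847667/47366858 ≠ 1/12
b·A²c: 114576/307577·8/77 = 11904/307577 ≠ 1/24

3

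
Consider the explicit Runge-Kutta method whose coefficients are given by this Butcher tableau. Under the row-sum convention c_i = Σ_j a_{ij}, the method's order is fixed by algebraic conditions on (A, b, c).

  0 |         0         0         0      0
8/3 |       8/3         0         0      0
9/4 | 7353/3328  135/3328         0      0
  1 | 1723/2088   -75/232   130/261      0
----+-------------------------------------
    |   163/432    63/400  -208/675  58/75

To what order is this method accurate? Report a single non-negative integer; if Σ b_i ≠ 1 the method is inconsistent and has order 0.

b = (163/432, 63/400, -208/675, 58/75)
c = (0, 8/3, 9/4, 1)
Ac = (0, 0, 45/416, 15/58)
Σ b_i: 163/432·1 + 63/400·1 + (-208/675)·1 + 58/75·1 = 1 ✓
b·c: 63/400·8/3 + (-208/675)·9/4 + 58/75·1 = 1/2 ✓
b·c²: 63/400·64/9 + (-208/675)·81/16 + 58/75·1 = 1/3 ✓
b·Ac: (-208/675)·45/416 + 58/75·15/58 = 1/6 ✓
b·c³: 63/400·512/27 + (-208/675)·729/64 + 58/75·1 = 1/4 ✓
b·(c∘Ac): (-208/675)·405/1664 + 58/75·15/58 = 1/8 ✓
b·Ac²: (-208/675)·15/52 + 58/75·155/696 = 1/12 ✓
b·A²c: 58/75·25/464 = 1/24 ✓; 4 stages ⇒ order 4.

4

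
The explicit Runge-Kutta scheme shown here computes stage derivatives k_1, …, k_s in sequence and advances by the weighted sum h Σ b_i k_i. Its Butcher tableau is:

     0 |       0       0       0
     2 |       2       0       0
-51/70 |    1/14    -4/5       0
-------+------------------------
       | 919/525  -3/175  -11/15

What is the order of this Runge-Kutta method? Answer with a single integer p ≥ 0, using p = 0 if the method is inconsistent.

b = (919/525, -3/175, -11/15)
c = (0, 2, -51/70)
Ac = (0, 0, -8/5)
Σ b_i: 919/525·1 + (-3/175)·1 + (-11/15)·1 = 1 ✓
b·c: (-3/175)·2 + (-11/15)·(-51/70) = 1/2 ✓
b·c²: (-3/175)·4 + (-11/15)·2601/4900 = -11217/24500 ≠ 1/3 ⇒ order 2.
b·Ac: (-11/15)·(-8/5) = 88/75 ≠ 1/6

2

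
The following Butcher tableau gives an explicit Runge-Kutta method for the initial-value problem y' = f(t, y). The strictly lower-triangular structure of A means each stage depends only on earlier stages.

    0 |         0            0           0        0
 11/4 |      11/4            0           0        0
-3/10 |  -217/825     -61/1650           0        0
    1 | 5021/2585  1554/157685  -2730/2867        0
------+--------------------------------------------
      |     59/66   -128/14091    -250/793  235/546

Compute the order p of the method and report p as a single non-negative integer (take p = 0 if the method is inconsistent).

4

b = (59/66, -128/14091, -250/793, 235/546)
c = (0, 11/4, -3/10, 1)
Ac = (0, 0, -61/600, 147/470)
Σ b_i: 59/66·1 + (-128/14091)·1 + (-250/793)·1 + 235/546·1 = 1 ✓
b·c: (-128/14091)·11/4 + (-250/793)·(-3/10) + 235/546·1 = 1/2 ✓
b·c²: (-128/14091)·121/16 + (-250/793)·9/100 + 235/546·1 = 1/3 ✓
b·Ac: (-250/793)·(-61/600) + 235/546·147/470 = 1/6 ✓
b·c³: (-128/14091)·1331/64 + (-250/793)·(-27/1000) + 235/546·1 = 1/4 ✓
b·(c∘Ac): (-250/793)·61/2000 + 235/546·147/470 = 1/8 ✓
b·Ac²: (-250/793)·(-671/2400) + 235/546·(-21/1880) = 1/12 ✓
b·A²c: 235/546·91/940 = 1/24 ✓; 4 stages ⇒ order 4.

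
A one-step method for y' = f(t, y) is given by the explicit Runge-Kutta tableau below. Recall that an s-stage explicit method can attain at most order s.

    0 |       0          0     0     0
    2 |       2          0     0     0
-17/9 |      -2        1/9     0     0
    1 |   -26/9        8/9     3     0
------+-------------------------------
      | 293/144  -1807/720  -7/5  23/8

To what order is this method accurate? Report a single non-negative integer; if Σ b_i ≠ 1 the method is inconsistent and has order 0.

2

b = (293/144, -1807/720, -7/5, 23/8)
c = (0, 2, -17/9, 1)
Ac = (0, 0, 2/9, -35/9)
Σ b_i: 293/144·1 + (-1807/720)·1 + (-7/5)·1 + 23/8·1 = 1 ✓
b·c: (-1807/720)·2 + (-7/5)·(-17/9) + 23/8·1 = 1/2 ✓
b·c²: (-1807/720)·4 + (-7/5)·289/81 + 23/8·1 = -7879/648 ≠ 1/3 ⇒ order 2.
b·Ac: (-7/5)·2/9 + 23/8·(-35/9) = -1379/120 ≠ 1/6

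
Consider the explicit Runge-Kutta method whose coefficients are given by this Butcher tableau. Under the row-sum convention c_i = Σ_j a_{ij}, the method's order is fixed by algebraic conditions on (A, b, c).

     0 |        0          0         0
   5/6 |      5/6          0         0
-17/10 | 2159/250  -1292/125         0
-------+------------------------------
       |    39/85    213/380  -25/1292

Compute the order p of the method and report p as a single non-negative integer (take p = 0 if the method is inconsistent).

b = (39/85, 213/380, -25/1292)
c = (0, 5/6, -17/10)
Ac = (0, 0, -646/75)
Σ b_i: 39/85·1 + 213/380·1 + (-25/1292)·1 = 1 ✓
b·c: 213/380·5/6 + (-25/1292)·(-17/10) = 1/2 ✓
b·c²: 213/380·25/36 + (-25/1292)·289/100 = 1/3 ✓
b·Ac: (-25/1292)·(-646/75) = 1/6 ✓; 3 stages ⇒ order 3.

3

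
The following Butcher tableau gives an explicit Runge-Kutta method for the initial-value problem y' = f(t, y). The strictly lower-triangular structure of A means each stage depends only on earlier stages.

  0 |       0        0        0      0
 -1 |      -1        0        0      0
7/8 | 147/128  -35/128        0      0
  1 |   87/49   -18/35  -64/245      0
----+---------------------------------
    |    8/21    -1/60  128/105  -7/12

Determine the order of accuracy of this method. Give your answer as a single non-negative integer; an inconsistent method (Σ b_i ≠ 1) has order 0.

4

b = (8/21, -1/60, 128/105, -7/12)
c = (0, -1, 7/8, 1)
Ac = (0, 0, 35/128, 2/7)
Σ b_i: 8/21·1 + (-1/60)·1 + 128/105·1 + (-7/12)·1 = 1 ✓
b·c: (-1/60)·(-1) + 128/105·7/8 + (-7/12)·1 = 1/2 ✓
b·c²: (-1/60)·1 + 128/105·49/64 + (-7/12)·1 = 1/3 ✓
b·Ac: 128/105·35/128 + (-7/12)·2/7 = 1/6 ✓
b·c³: (-1/60)·(-1) + 128/105·343/512 + (-7/12)·1 = 1/4 ✓
b·(c∘Ac): 128/105·245/1024 + (-7/12)·2/7 = 1/8 ✓
b·Ac²: 128/105·(-35/128) + (-7/12)·(-5/7) = 1/12 ✓
b·A²c: (-7/12)·(-1/14) = 1/24 ✓; 4 stages ⇒ order 4.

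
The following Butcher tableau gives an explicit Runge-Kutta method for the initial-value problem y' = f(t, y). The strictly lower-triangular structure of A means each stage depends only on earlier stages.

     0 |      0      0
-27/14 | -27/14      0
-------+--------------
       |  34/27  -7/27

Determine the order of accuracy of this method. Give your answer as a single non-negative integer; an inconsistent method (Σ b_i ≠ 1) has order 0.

b = (34/27, -7/27)
c = (0, -27/14)
Σ b_i: 34/27·1 + (-7/27)·1 = 1 ✓
b·c: (-7/27)·(-27/14) = 1/2 ✓; 2 stages ⇒ order 2.

2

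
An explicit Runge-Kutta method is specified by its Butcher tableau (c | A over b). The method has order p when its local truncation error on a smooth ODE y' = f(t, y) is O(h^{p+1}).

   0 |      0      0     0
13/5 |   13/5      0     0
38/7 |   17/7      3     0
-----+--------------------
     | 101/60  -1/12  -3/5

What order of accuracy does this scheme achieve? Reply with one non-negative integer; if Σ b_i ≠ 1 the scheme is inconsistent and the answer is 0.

b = (101/60, -1/12, -3/5)
c = (0, 13/5, 38/7)
Ac = (0, 0, 39/5)
Σ b_i: 101/60·1 + (-1/12)·1 + (-3/5)·1 = 1 ✓
b·c: (-1/12)·13/5 + (-3/5)·38/7 = -1459/420 ≠ 1/2 ⇒ order 1.

1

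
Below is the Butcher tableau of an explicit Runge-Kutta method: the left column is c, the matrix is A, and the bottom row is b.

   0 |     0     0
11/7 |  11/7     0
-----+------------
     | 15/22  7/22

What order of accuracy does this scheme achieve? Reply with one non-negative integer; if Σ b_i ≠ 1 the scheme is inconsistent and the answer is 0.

2

b = (15/22, 7/22)
c = (0, 11/7)
Σ b_i: 15/22·1 + 7/22·1 = 1 ✓
b·c: 7/22·11/7 = 1/2 ✓; 2 stages ⇒ order 2.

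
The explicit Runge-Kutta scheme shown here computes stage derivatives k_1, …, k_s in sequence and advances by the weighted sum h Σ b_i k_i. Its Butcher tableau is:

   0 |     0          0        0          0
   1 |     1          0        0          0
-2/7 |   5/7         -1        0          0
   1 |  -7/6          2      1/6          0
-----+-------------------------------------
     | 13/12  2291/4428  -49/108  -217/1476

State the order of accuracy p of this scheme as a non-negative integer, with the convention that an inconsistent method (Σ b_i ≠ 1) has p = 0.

3

b = (13/12, 2291/4428, -49/108, -217/1476)
c = (0, 1, -2/7, 1)
Ac = (0, 0, -1, 41/21)
Σ b_i: 13/12·1 + 2291/4428·1 + (-49/108)·1 + (-217/1476)·1 = 1 ✓
b·c: 2291/4428·1 + (-49/108)·(-2/7) + (-217/1476)·1 = 1/2 ✓
b·c²: 2291/4428·1 + (-49/108)·4/49 + (-217/1476)·1 = 1/3 ✓
b·Ac: (-49/108)·(-1) + (-217/1476)·41/21 = 1/6 ✓
b·c³: 2291/4428·1 + (-49/108)·(-8/343) + (-217/1476)·1 = 8/21 ≠ 1/4 ⇒ order 3.
b·(c∘Ac): (-49/108)·2/7 + (-217/1476)·41/21 = -5/12 ≠ 1/8
b·Ac²: (-49/108)·(-1) + (-217/1476)·296/147 = 181/1148 ≠ 1/12
b·A²c: (-217/1476)·(-1/6) = 217/8856 ≠ 1/24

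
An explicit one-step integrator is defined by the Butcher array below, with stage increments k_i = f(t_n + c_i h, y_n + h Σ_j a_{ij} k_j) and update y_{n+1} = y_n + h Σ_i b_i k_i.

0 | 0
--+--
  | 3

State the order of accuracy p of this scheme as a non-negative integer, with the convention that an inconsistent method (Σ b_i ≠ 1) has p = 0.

b = (3)
c = (0)
Σ b_i: 3·1 = 3 ≠ 1 ⇒ order 0.

0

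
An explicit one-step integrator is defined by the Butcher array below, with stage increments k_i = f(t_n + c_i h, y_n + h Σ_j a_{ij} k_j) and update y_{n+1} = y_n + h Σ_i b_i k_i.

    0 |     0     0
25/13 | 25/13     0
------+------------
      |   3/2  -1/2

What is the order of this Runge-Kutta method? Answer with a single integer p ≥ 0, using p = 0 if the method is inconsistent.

1

b = (3/2, -1/2)
c = (0, 25/13)
Σ b_i: 3/2·1 + (-1/2)·1 = 1 ✓
b·c: (-1/2)·25/13 = -25/26 ≠ 1/2 ⇒ order 1.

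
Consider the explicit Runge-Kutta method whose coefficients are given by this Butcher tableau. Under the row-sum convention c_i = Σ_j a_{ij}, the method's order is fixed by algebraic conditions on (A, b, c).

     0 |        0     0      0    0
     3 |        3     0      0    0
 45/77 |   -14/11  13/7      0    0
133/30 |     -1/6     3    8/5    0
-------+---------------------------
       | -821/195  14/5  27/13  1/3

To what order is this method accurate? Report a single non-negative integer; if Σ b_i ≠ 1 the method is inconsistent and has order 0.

b = (-821/195, 14/5, 27/13, 1/3)
c = (0, 3, 45/77, 133/30)
Ac = (0, 0, 39/7, 765/77)
Σ b_i: (-821/195)·1 + 14/5·1 + 27/13·1 + 1/3·1 = 1 ✓
b·c: 14/5·3 + 27/13·45/77 + 1/3·133/30 = 999239/90090 ≠ 1/2 ⇒ order 1.

1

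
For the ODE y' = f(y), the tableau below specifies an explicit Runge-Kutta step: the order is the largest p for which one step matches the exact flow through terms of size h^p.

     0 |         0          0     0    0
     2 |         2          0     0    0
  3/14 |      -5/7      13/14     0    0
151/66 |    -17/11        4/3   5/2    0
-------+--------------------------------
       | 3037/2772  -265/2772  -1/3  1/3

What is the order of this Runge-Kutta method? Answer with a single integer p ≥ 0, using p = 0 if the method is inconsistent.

2

b = (3037/2772, -265/2772, -1/3, 1/3)
c = (0, 2, 3/14, 151/66)
Ac = (0, 0, 13/7, 269/84)
Σ b_i: 3037/2772·1 + (-265/2772)·1 + (-1/3)·1 + 1/3·1 = 1 ✓
b·c: (-265/2772)·2 + (-1/3)·3/14 + 1/3·151/66 = 1/2 ✓
b·c²: (-265/2772)·4 + (-1/3)·9/196 + 1/3·22801/4356 = 215647/160083 ≠ 1/3 ⇒ order 2.
b·Ac: (-1/3)·13/7 + 1/3·269/84 = 113/252 ≠ 1/6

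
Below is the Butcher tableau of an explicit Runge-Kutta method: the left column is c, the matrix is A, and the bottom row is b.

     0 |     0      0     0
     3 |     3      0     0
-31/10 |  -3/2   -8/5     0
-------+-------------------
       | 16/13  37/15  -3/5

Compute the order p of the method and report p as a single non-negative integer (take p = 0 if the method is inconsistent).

0

b = (16/13, 37/15, -3/5)
c = (0, 3, -31/10)
Ac = (0, 0, -24/5)
Σ b_i: 16/13·1 + 37/15·1 + (-3/5)·1 = 604/195 ≠ 1 ⇒ order 0.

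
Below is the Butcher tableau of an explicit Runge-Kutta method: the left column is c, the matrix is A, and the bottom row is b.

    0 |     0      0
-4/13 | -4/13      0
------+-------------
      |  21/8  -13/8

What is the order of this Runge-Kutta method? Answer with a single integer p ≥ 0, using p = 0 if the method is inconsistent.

2

b = (21/8, -13/8)
c = (0, -4/13)
Σ b_i: 21/8·1 + (-13/8)·1 = 1 ✓
b·c: (-13/8)·(-4/13) = 1/2 ✓; 2 stages ⇒ order 2.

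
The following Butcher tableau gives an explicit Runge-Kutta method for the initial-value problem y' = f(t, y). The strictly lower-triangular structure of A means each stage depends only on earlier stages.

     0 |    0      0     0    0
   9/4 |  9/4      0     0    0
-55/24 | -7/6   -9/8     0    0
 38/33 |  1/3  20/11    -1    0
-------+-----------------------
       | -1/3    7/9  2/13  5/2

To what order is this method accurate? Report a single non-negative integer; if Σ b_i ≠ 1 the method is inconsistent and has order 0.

b = (-1/3, 7/9, 2/13, 5/2)
c = (0, 9/4, -55/24, 38/33)
Ac = (0, 0, -81/32, 1685/264)
Σ b_i: (-1/3)·1 + 7/9·1 + 2/13·1 + 5/2·1 = 725/234 ≠ 1 ⇒ order 0.

0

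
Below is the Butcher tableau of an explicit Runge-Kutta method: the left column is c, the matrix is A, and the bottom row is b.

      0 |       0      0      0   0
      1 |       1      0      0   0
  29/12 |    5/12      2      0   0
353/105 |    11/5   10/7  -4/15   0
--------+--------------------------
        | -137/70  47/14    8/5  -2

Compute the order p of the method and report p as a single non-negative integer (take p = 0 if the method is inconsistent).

b = (-137/70, 47/14, 8/5, -2)
c = (0, 1, 29/12, 353/105)
Ac = (0, 0, 2, 247/315)
Σ b_i: (-137/70)·1 + 47/14·1 + 8/5·1 + (-2)·1 = 1 ✓
b·c: 47/14·1 + 8/5·29/12 + (-2)·353/105 = 1/2 ✓
b·c²: 47/14·1 + 8/5·841/144 + (-2)·124609/11025 = -109183/11025 ≠ 1/3 ⇒ order 2.
b·Ac: 8/5·2 + (-2)·247/315 = 514/315 ≠ 1/6

2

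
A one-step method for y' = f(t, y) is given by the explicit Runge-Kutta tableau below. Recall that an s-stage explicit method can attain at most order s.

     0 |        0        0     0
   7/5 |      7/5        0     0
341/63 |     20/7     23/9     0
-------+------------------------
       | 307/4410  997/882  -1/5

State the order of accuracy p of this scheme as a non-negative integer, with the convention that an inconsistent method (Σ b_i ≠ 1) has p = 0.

2

b = (307/4410, 997/882, -1/5)
c = (0, 7/5, 341/63)
Ac = (0, 0, 161/45)
Σ b_i: 307/4410·1 + 997/882·1 + (-1/5)·1 = 1 ✓
b·c: 997/882·7/5 + (-1/5)·341/63 = 1/2 ✓
b·c²: 997/882·49/25 + (-1/5)·116281/3969 = -723133/198450 ≠ 1/3 ⇒ order 2.
b·Ac: (-1/5)·161/45 = -161/225 ≠ 1/6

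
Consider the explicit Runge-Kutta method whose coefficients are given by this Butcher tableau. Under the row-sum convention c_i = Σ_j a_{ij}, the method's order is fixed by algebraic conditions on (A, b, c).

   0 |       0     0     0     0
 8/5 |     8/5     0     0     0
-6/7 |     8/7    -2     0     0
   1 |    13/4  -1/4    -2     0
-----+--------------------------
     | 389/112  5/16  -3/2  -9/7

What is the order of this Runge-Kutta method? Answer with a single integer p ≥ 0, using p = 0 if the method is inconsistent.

b = (389/112, 5/16, -3/2, -9/7)
c = (0, 8/5, -6/7, 1)
Ac = (0, 0, -16/5, 46/35)
Σ b_i: 389/112·1 + 5/16·1 + (-3/2)·1 + (-9/7)·1 = 1 ✓
b·c: 5/16·8/5 + (-3/2)·(-6/7) + (-9/7)·1 = 1/2 ✓
b·c²: 5/16·64/25 + (-3/2)·36/49 + (-9/7)·1 = -389/245 ≠ 1/3 ⇒ order 2.
b·Ac: (-3/2)·(-16/5) + (-9/7)·46/35 = 762/245 ≠ 1/6

2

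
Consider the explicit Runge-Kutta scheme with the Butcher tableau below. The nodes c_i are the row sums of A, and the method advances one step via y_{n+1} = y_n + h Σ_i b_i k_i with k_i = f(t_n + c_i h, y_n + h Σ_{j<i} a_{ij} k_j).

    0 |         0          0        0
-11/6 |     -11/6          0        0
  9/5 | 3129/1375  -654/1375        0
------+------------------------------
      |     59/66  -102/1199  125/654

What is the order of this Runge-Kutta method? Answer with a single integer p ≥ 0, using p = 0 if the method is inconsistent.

b = (59/66, -102/1199, 125/654)
c = (0, -11/6, 9/5)
Ac = (0, 0, 109/125)
Σ b_i: 59/66·1 + (-102/1199)·1 + 125/654·1 = 1 ✓
b·c: (-102/1199)·(-11/6) + 125/654·9/5 = 1/2 ✓
b·c²: (-102/1199)·121/36 + 125/654·81/25 = 1/3 ✓
b·Ac: 125/654·109/125 = 1/6 ✓; 3 stages ⇒ order 3.

3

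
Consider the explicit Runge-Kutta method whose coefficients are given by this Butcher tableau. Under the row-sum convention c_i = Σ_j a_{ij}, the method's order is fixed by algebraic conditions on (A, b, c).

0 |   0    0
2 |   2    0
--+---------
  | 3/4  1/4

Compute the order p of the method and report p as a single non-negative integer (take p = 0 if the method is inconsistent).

2

b = (3/4, 1/4)
c = (0, 2)
Σ b_i: 3/4·1 + 1/4·1 = 1 ✓
b·c: 1/4·2 = 1/2 ✓; 2 stages ⇒ order 2.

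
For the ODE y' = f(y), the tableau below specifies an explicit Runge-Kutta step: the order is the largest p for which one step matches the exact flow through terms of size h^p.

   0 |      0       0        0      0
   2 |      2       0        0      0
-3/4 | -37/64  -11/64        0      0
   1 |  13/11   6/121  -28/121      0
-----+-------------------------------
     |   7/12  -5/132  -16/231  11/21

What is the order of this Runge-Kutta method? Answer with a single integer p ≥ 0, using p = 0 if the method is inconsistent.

b = (7/12, -5/132, -16/231, 11/21)
c = (0, 2, -3/4, 1)
Ac = (0, 0, -11/32, 3/11)
Σ b_i: 7/12·1 + (-5/132)·1 + (-16/231)·1 + 11/21·1 = 1 ✓
b·c: (-5/132)·2 + (-16/231)·(-3/4) + 11/21·1 = 1/2 ✓
b·c²: (-5/132)·4 + (-16/231)·9/16 + 11/21·1 = 1/3 ✓
b·Ac: (-16/231)·(-11/32) + 11/21·3/11 = 1/6 ✓
b·c³: (-5/132)·8 + (-16/231)·(-27/64) + 11/21·1 = 1/4 ✓
b·(c∘Ac): (-16/231)·33/128 + 11/21·3/11 = 1/8 ✓
b·Ac²: (-16/231)·(-11/16) + 11/21·3/44 = 1/12 ✓
b·A²c: 11/21·7/88 = 1/24 ✓; 4 stages ⇒ order 4.

4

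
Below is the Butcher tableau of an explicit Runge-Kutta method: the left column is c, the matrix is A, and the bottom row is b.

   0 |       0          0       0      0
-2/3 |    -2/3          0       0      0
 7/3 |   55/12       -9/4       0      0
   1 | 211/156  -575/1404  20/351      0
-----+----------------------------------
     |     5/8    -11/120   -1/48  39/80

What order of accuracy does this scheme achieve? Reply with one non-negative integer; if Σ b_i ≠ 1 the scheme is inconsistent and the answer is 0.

4

b = (5/8, -11/120, -1/48, 39/80)
c = (0, -2/3, 7/3, 1)
Ac = (0, 0, 3/2, 95/234)
Σ b_i: 5/8·1 + (-11/120)·1 + (-1/48)·1 + 39/80·1 = 1 ✓
b·c: (-11/120)·(-2/3) + (-1/48)·7/3 + 39/80·1 = 1/2 ✓
b·c²: (-11/120)·4/9 + (-1/48)·49/9 + 39/80·1 = 1/3 ✓
b·Ac: (-1/48)·3/2 + 39/80·95/234 = 1/6 ✓
b·c³: (-11/120)·(-8/27) + (-1/48)·343/27 + 39/80·1 = 1/4 ✓
b·(c∘Ac): (-1/48)·7/2 + 39/80·95/234 = 1/8 ✓
b·Ac²: (-1/48)·(-1) + 39/80·5/39 = 1/12 ✓
b·A²c: 39/80·10/117 = 1/24 ✓; 4 stages ⇒ order 4.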